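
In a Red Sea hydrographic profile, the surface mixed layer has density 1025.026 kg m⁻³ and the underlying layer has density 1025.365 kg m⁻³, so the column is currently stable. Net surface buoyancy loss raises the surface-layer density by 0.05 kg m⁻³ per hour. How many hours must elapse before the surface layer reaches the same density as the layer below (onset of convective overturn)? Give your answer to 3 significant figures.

6.78 hours

Density deficit of the surface layer: 1025.365 − 1025.026 = 0.339 kg m⁻³.
Required change = 0.339 / 0.05 = 6.78 hours.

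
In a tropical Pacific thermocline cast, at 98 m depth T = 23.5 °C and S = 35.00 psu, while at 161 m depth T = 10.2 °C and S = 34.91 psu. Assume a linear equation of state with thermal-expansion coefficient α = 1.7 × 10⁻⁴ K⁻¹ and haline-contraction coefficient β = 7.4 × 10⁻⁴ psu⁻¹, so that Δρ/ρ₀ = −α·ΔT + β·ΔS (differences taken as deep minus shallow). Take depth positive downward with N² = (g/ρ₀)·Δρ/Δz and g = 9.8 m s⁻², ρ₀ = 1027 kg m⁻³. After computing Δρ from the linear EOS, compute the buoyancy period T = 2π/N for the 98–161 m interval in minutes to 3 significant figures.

ΔT = -13.3 K, ΔS = -0.09 psu (deep − shallow).
Δρ/ρ₀ = −αΔT + βΔS = 2.261 × 10⁻³ − 6.66 × 10⁻⁵ = 2.1944 × 10⁻³, so Δρ ≈ 2.254 kg m⁻³.
N² = (g/ρ₀)·Δρ/Δz = g·(Δρ/ρ₀)/Δz = 9.8 × 2.1944 × 10⁻³ / 63 = 3.4135 × 10⁻⁴ s⁻².
N = √(3.4135 × 10⁻⁴) = 0.018476 rad s⁻¹ → T = 2π/N = 340.07 s = 5.6678 min ≈ 5.67 min.

5.67 min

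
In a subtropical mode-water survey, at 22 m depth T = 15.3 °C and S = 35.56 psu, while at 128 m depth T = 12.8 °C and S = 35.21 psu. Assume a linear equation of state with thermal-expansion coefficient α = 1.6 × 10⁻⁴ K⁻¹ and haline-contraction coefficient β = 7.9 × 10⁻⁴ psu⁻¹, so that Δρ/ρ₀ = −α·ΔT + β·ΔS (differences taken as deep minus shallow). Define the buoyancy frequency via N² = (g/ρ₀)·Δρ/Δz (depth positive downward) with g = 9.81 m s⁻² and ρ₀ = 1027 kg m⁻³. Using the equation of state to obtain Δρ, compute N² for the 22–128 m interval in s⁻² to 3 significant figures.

1.14 × 10⁻⁵ s⁻²

ΔT = -2.5 K, ΔS = -0.35 psu (deep − shallow).
Δρ/ρ₀ = −αΔT + βΔS = 4.00 × 10⁻⁴ − 2.765 × 10⁻⁴ = 1.235 × 10⁻⁴, so Δρ ≈ 0.1268 kg m⁻³.
N² = (g/ρ₀)·Δρ/Δz = g·(Δρ/ρ₀)/Δz = 9.81 × 1.235 × 10⁻⁴ / 106 = 1.1430 × 10⁻⁵ s⁻² ≈ 1.14 × 10⁻⁵ s⁻².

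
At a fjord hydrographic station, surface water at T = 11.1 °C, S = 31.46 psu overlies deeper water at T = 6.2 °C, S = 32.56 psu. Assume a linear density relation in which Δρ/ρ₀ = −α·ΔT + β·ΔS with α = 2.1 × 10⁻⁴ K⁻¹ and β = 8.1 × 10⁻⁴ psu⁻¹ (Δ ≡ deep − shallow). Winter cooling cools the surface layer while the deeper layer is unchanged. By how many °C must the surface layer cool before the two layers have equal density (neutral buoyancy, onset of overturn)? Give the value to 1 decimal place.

Neutral buoyancy requires Δρ = 0, i.e. −α(T_deep − T_surf′) + β(S_deep − S_surf) = 0.
T_surf′ = T_deep − (β/α)·ΔS = 6.2 − (8.1 × 10⁻⁴/2.1 × 10⁻⁴)·(+1.10) = 1.957 °C.
Cooling required: 11.1 − (1.957) = 9.143 °C.

9.1 °C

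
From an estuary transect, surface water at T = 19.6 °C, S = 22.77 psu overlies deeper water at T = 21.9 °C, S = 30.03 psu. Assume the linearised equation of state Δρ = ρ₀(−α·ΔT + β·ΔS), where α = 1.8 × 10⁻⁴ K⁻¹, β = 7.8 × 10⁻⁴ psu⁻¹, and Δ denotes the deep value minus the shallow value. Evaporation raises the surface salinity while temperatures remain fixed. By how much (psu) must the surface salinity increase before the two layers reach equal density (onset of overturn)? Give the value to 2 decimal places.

6.73 psu

Neutral buoyancy requires −α(T_deep − T_surf) + β(S_deep − S_surf′) = 0.
S_surf′ = S_deep − (α/β)·ΔT = 30.03 − (1.8 × 10⁻⁴/7.8 × 10⁻⁴)·(+2.3) = 29.4992 psu.
Increase required: 29.4992 − 22.77 = 6.7292 psu.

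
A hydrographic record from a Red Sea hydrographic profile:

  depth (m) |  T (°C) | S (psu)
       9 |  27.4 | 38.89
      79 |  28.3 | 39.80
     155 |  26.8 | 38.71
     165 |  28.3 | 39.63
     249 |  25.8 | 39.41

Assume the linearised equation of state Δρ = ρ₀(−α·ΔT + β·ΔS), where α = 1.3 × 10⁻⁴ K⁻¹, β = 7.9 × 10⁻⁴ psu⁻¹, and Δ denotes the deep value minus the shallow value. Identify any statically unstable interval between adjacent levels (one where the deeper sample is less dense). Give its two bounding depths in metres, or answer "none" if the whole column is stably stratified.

Evaluate Δρ/ρ₀ = −αΔT + βΔS across each adjacent pair:
  9–79 m: −αΔT+βΔS = −(1.3 × 10⁻⁴)(+0.9)+(7.9 × 10⁻⁴)(+0.91) = 6.0 × 10⁻⁴ → stable
  79–155 m: −αΔT+βΔS = −(1.3 × 10⁻⁴)(-1.5)+(7.9 × 10⁻⁴)(-1.09) = -6.7 × 10⁻⁴ → UNSTABLE
  155–165 m: −αΔT+βΔS = −(1.3 × 10⁻⁴)(+1.5)+(7.9 × 10⁻⁴)(+0.92) = 5.3 × 10⁻⁴ → stable
  165–249 m: −αΔT+βΔS = −(1.3 × 10⁻⁴)(-2.5)+(7.9 × 10⁻⁴)(-0.22) = 1.5 × 10⁻⁴ → stable
The 79–155 m interval has Δρ < 0: lighter water underlies denser water.

79–155 m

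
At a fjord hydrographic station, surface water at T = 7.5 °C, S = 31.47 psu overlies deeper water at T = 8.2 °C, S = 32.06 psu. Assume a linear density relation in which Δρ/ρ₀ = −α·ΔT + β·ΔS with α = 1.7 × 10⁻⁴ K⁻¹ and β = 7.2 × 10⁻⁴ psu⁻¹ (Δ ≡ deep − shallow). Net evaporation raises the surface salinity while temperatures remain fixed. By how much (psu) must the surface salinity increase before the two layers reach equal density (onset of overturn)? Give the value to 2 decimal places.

0.42 psu

Neutral buoyancy requires −α(T_deep − T_surf) + β(S_deep − S_surf′) = 0.
S_surf′ = S_deep − (α/β)·ΔT = 32.06 − (1.7 × 10⁻⁴/7.2 × 10⁻⁴)·(+0.7) = 31.8947 psu.
Increase required: 31.8947 − 31.47 = 0.4247 psu.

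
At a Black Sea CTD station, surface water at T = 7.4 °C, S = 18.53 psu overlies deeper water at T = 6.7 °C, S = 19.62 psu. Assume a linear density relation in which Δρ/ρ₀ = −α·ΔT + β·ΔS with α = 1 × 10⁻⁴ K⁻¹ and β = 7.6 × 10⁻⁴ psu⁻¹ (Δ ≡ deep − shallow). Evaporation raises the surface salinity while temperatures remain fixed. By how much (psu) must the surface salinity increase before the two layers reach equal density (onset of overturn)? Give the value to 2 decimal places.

Neutral buoyancy requires −α(T_deep − T_surf) + β(S_deep − S_surf′) = 0.
S_surf′ = S_deep − (α/β)·ΔT = 19.62 − (1 × 10⁻⁴/7.6 × 10⁻⁴)·(-0.7) = 19.7121 psu.
Increase required: 19.7121 − 18.53 = 1.1821 psu.

1.18 psu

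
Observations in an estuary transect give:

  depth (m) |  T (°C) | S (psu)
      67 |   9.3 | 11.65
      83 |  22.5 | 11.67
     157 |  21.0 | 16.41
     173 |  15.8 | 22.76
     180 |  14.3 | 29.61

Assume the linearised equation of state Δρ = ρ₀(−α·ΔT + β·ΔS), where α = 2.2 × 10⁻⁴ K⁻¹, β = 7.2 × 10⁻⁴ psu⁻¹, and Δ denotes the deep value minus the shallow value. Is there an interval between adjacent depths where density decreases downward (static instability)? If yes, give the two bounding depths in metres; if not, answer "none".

Evaluate Δρ/ρ₀ = −αΔT + βΔS across each adjacent pair:
  67–83 m: −αΔT+βΔS = −(2.2 × 10⁻⁴)(+13.2)+(7.2 × 10⁻⁴)(+0.02) = -2.9 × 10⁻³ → UNSTABLE
  83–157 m: −αΔT+βΔS = −(2.2 × 10⁻⁴)(-1.5)+(7.2 × 10⁻⁴)(+4.74) = 3.7 × 10⁻³ → stable
  157–173 m: −αΔT+βΔS = −(2.2 × 10⁻⁴)(-5.2)+(7.2 × 10⁻⁴)(+6.35) = 5.7 × 10⁻³ → stable
  173–180 m: −αΔT+βΔS = −(2.2 × 10⁻⁴)(-1.5)+(7.2 × 10⁻⁴)(+6.85) = 5.3 × 10⁻³ → stable
The 67–83 m interval has Δρ < 0: lighter water underlies denser water.

67–83 m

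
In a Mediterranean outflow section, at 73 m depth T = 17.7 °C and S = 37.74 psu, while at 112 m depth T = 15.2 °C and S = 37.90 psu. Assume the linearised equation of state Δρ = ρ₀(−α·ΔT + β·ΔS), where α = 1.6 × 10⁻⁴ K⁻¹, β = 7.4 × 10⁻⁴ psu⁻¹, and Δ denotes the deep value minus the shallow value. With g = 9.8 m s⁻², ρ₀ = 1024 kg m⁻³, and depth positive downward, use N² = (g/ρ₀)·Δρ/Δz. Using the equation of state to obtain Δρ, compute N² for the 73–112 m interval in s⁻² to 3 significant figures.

ΔT = -2.5 K, ΔS = +0.16 psu (deep − shallow).
Δρ/ρ₀ = −αΔT + βΔS = 4.00 × 10⁻⁴ + 1.184 × 10⁻⁴ = 5.184 × 10⁻⁴, so Δρ ≈ 0.5308 kg m⁻³.
N² = (g/ρ₀)·Δρ/Δz = g·(Δρ/ρ₀)/Δz = 9.8 × 5.184 × 10⁻⁴ / 39 = 1.3026 × 10⁻⁴ s⁻² ≈ 1.30 × 10⁻⁴ s⁻².

1.30 × 10⁻⁴ s⁻²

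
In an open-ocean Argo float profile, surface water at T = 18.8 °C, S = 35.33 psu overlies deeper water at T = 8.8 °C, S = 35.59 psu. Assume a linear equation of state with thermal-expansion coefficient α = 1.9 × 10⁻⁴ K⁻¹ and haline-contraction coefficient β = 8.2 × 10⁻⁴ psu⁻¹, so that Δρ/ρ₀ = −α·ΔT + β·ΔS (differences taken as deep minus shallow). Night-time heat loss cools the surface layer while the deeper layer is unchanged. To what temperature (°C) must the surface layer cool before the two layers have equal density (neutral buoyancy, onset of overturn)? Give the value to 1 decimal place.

Neutral buoyancy requires Δρ = 0, i.e. −α(T_deep − T_surf′) + β(S_deep − S_surf) = 0.
T_surf′ = T_deep − (β/α)·ΔS = 8.8 − (8.2 × 10⁻⁴/1.9 × 10⁻⁴)·(+0.26) = 7.678 °C.
Cooling required: 18.8 − (7.678) = 11.122 °C.

7.7 °C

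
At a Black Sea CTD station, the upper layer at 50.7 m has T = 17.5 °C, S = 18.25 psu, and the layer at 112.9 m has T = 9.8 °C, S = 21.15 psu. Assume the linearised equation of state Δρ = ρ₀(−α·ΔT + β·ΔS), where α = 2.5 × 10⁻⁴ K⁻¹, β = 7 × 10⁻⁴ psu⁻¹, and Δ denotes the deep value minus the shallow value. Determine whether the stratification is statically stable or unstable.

stable

ΔT = 9.8 − 17.5 = -7.7 K and ΔS = 21.15 − 18.25 = +2.90 psu (deep − shallow).
−αΔT = 1.925 × 10⁻³; βΔS = 2.03 × 10⁻³; sum Δρ/ρ₀ = 3.955 × 10⁻³.
Δρ/ρ₀ > 0, so Δρ > 0: deeper water is denser → statically stable.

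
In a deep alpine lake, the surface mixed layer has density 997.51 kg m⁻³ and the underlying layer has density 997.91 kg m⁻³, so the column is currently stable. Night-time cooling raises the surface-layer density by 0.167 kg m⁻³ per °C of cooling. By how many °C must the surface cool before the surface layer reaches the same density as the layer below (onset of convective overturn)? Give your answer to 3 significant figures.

Density deficit of the surface layer: 997.91 − 997.51 = 0.4 kg m⁻³.
Required change = 0.4 / 0.167 = 2.40 °C.

2.40 °C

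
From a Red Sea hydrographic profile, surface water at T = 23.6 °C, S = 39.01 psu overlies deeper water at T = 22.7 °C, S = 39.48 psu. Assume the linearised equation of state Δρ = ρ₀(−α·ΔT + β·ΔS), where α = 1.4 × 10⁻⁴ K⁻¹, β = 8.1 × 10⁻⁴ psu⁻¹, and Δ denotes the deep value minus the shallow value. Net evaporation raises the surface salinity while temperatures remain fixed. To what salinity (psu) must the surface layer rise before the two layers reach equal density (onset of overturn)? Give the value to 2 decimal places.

39.64 psu

Neutral buoyancy requires −α(T_deep − T_surf) + β(S_deep − S_surf′) = 0.
S_surf′ = S_deep − (α/β)·ΔT = 39.48 − (1.4 × 10⁻⁴/8.1 × 10⁻⁴)·(-0.9) = 39.6356 psu.
Increase required: 39.6356 − 39.01 = 0.6256 psu.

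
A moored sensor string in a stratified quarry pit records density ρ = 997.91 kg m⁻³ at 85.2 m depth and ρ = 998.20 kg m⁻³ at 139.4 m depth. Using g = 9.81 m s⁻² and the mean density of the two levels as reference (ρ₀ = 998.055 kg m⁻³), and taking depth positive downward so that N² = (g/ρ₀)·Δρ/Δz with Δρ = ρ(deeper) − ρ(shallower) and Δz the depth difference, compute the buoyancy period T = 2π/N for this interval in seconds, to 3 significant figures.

866 s

Δρ = 998.20 − 997.91 = 0.29 kg m⁻³ over Δz = 139.4 − 85.2 = 54.2 m.
N² = (9.81/998.055) × (0.29/54.2) = 5.2591 × 10⁻⁵ s⁻².
N = √(5.2591 × 10⁻⁵) = 7.2520 × 10⁻³ rad s⁻¹, so T = 2π/N = 866.41 s ≈ 866 s.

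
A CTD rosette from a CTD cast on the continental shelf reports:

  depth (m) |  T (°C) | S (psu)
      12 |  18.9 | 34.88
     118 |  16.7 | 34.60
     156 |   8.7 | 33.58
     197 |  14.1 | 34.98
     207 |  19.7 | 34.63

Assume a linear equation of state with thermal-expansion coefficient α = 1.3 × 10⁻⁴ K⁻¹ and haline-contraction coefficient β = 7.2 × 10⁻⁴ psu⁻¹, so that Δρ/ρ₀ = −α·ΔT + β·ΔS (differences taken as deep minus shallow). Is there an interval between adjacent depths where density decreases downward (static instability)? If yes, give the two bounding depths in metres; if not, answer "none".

Evaluate Δρ/ρ₀ = −αΔT + βΔS across each adjacent pair:
  12–118 m: −αΔT+βΔS = −(1.3 × 10⁻⁴)(-2.2)+(7.2 × 10⁻⁴)(-0.28) = 8.4 × 10⁻⁵ → stable
  118–156 m: −αΔT+βΔS = −(1.3 × 10⁻⁴)(-8.0)+(7.2 × 10⁻⁴)(-1.02) = 3.1 × 10⁻⁴ → stable
  156–197 m: −αΔT+βΔS = −(1.3 × 10⁻⁴)(+5.4)+(7.2 × 10⁻⁴)(+1.40) = 3.1 × 10⁻⁴ → stable
  197–207 m: −αΔT+βΔS = −(1.3 × 10⁻⁴)(+5.6)+(7.2 × 10⁻⁴)(-0.35) = -9.8 × 10⁻⁴ → UNSTABLE
The 197–207 m interval has Δρ < 0: lighter water underlies denser water.

197–207 m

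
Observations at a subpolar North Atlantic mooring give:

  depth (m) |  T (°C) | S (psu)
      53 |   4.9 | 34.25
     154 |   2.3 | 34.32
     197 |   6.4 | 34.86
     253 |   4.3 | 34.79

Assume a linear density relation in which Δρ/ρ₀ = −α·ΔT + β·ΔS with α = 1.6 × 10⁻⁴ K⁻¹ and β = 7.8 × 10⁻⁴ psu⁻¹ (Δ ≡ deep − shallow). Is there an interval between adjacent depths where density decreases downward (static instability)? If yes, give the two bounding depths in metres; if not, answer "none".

Evaluate Δρ/ρ₀ = −αΔT + βΔS across each adjacent pair:
  53–154 m: −αΔT+βΔS = −(1.6 × 10⁻⁴)(-2.6)+(7.8 × 10⁻⁴)(+0.07) = 4.7 × 10⁻⁴ → stable
  154–197 m: −αΔT+βΔS = −(1.6 × 10⁻⁴)(+4.1)+(7.8 × 10⁻⁴)(+0.54) = -2.3 × 10⁻⁴ → UNSTABLE
  197–253 m: −αΔT+βΔS = −(1.6 × 10⁻⁴)(-2.1)+(7.8 × 10⁻⁴)(-0.07) = 2.8 × 10⁻⁴ → stable
The 154–197 m interval has Δρ < 0: lighter water underlies denser water.

154–197 m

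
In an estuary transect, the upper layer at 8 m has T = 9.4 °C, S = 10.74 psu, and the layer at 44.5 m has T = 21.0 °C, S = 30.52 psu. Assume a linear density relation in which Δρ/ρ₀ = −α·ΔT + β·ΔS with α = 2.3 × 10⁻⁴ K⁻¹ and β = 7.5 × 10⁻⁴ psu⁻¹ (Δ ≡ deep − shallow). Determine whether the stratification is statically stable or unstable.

ΔT = 21.0 − 9.4 = +11.6 K and ΔS = 30.52 − 10.74 = +19.78 psu (deep − shallow).
−αΔT = -2.668 × 10⁻³; βΔS = 0.014835; sum Δρ/ρ₀ = 0.012167.
Δρ/ρ₀ > 0, so Δρ > 0: deeper water is denser → statically stable.

stable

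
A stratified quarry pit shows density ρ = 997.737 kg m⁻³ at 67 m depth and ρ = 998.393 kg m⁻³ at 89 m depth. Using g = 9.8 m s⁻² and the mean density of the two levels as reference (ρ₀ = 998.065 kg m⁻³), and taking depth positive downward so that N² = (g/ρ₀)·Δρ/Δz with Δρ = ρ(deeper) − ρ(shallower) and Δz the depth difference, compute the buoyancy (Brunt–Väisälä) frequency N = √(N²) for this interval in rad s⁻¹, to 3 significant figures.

0.0171 rad s⁻¹

Δρ = 998.393 − 997.737 = 0.656 kg m⁻³ over Δz = 89 − 67 = 22 m.
N² = (9.8/998.065) × (0.656/22) = 2.9278 × 10⁻⁴ s⁻².
N = √(2.9278 × 10⁻⁴) = 0.017111 rad s⁻¹ ≈ 0.0171 rad s⁻¹.
N² > 0, so the interval is statically stable.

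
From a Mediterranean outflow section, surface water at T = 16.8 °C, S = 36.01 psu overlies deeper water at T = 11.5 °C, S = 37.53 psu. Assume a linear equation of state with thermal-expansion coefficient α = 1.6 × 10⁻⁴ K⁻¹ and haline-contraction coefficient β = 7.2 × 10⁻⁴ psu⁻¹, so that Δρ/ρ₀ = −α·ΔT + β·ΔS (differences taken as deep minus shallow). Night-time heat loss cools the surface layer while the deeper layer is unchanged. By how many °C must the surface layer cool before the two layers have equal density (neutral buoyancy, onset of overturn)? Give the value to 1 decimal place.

12.1 °C

Neutral buoyancy requires Δρ = 0, i.e. −α(T_deep − T_surf′) + β(S_deep − S_surf) = 0.
T_surf′ = T_deep − (β/α)·ΔS = 11.5 − (7.2 × 10⁻⁴/1.6 × 10⁻⁴)·(+1.52) = 4.660 °C.
Cooling required: 16.8 − (4.660) = 12.140 °C.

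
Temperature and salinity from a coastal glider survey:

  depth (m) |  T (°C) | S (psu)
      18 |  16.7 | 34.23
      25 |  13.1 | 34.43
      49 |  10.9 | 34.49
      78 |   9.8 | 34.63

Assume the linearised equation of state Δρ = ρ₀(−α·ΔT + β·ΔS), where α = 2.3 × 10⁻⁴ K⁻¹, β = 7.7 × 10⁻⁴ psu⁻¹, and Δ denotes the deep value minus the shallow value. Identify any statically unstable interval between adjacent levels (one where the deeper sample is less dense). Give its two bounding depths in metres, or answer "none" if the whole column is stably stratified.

Evaluate Δρ/ρ₀ = −αΔT + βΔS across each adjacent pair:
  18–25 m: −αΔT+βΔS = −(2.3 × 10⁻⁴)(-3.6)+(7.7 × 10⁻⁴)(+0.20) = 9.8 × 10⁻⁴ → stable
  25–49 m: −αΔT+βΔS = −(2.3 × 10⁻⁴)(-2.2)+(7.7 × 10⁻⁴)(+0.06) = 5.5 × 10⁻⁴ → stable
  49–78 m: −αΔT+βΔS = −(2.3 × 10⁻⁴)(-1.1)+(7.7 × 10⁻⁴)(+0.14) = 3.6 × 10⁻⁴ → stable
Every interval has Δρ > 0: the column is stably stratified throughout.

none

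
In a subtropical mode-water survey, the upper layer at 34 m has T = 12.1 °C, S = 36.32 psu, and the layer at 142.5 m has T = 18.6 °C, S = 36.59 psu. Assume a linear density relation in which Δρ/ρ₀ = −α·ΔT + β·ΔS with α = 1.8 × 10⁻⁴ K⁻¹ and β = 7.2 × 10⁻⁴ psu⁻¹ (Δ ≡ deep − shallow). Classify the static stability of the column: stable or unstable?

ΔT = 18.6 − 12.1 = +6.5 K and ΔS = 36.59 − 36.32 = +0.27 psu (deep − shallow).
−αΔT = -1.17 × 10⁻³; βΔS = 1.944 × 10⁻⁴; sum Δρ/ρ₀ = -9.756 × 10⁻⁴.
Δρ/ρ₀ < 0, so Δρ < 0: deeper water is lighter → statically unstable; the column would overturn.

unstable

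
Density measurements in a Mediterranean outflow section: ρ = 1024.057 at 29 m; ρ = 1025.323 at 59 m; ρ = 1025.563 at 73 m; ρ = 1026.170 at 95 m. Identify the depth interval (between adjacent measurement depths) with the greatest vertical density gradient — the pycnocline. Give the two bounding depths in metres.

29–59 m

Compute the density gradient over each adjacent pair:
  29–59 m: Δρ/Δz = 1.266/30 = 0.042 kg m⁻⁴
  59–73 m: Δρ/Δz = 0.240/14 = 0.017 kg m⁻⁴
  73–95 m: Δρ/Δz = 0.607/22 = 0.028 kg m⁻⁴
The largest gradient is in the 29–59 m interval — the pycnocline.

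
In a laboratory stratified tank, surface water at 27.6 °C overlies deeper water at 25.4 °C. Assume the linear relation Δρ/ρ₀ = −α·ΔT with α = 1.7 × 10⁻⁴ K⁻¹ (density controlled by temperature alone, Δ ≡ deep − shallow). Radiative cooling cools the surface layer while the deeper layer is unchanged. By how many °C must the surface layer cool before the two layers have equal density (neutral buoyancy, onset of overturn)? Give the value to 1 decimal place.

With temperature the only control, equal density requires T_surf′ = T_deep.
T_surf′ = 25.4 °C.
Cooling required: 27.6 − 25.4 = 2.2 °C.

2.2 °C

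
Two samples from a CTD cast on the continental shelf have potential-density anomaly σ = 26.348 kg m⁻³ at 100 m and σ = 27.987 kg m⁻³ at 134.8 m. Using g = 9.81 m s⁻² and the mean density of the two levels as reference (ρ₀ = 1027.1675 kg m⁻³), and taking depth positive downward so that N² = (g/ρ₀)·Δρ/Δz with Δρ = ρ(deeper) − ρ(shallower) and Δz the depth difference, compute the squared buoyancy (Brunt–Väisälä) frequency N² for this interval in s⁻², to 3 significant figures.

Δρ = 1027.987 − 1026.348 = 1.639 kg m⁻³ over Δz = 134.8 − 100 = 34.8 m.
N² = (9.81/1027.1675) × (1.639/34.8) = 4.4981 × 10⁻⁴ s⁻² ≈ 4.50 × 10⁻⁴ s⁻².

4.50 × 10⁻⁴ s⁻²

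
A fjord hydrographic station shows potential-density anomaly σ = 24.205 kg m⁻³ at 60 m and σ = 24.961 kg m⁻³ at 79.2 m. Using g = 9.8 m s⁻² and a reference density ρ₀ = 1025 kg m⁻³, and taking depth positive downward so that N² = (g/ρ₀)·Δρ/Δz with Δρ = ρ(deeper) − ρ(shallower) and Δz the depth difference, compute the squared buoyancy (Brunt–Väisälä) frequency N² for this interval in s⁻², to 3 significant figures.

Δρ = 1024.961 − 1024.205 = 0.756 kg m⁻³ over Δz = 79.2 − 60 = 19.2 m.
N² = (9.8/1025) × (0.756/19.2) = 3.7646 × 10⁻⁴ s⁻² ≈ 3.76 × 10⁻⁴ s⁻².

3.76 × 10⁻⁴ s⁻²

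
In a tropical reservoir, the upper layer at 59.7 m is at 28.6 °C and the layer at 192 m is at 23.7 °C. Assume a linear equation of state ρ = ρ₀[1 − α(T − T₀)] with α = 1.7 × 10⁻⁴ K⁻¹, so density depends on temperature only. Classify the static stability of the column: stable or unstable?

ΔT = 23.7 − 28.6 = -4.9 K, so Δρ/ρ₀ = −αΔT = 8.33 × 10⁻⁴.
Δρ/ρ₀ > 0, so Δρ > 0: deeper water is denser → statically stable.

stable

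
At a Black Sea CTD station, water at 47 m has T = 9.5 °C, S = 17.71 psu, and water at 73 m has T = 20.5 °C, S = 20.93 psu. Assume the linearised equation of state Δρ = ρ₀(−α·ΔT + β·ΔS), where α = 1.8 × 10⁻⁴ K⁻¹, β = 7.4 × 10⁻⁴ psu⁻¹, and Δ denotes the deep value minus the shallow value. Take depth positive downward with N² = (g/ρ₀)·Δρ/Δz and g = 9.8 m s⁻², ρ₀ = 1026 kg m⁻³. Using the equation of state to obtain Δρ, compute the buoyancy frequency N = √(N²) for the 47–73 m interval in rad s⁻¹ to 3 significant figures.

0.0123 rad s⁻¹

ΔT = +11.0 K, ΔS = +3.22 psu (deep − shallow).
Δρ/ρ₀ = −αΔT + βΔS = -1.98 × 10⁻³ + 2.3828 × 10⁻³ = 4.028 × 10⁻⁴, so Δρ ≈ 0.4133 kg m⁻³.
N² = (g/ρ₀)·Δρ/Δz = g·(Δρ/ρ₀)/Δz = 9.8 × 4.028 × 10⁻⁴ / 26 = 1.5182 × 10⁻⁴ s⁻².
N = √(1.5182 × 10⁻⁴) = 0.012322 rad s⁻¹ ≈ 0.0123 rad s⁻¹.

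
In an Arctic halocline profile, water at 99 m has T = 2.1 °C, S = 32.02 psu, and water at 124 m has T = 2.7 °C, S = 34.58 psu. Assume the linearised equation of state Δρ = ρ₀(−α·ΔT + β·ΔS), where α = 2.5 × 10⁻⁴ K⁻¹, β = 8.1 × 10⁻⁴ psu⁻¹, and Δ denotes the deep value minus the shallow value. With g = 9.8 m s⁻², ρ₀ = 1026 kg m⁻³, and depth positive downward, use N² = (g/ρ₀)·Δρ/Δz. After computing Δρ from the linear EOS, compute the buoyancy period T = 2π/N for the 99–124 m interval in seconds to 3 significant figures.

229 s

ΔT = +0.6 K, ΔS = +2.56 psu (deep − shallow).
Δρ/ρ₀ = −αΔT + βΔS = -1.50 × 10⁻⁴ + 2.0736 × 10⁻³ = 1.9236 × 10⁻³, so Δρ ≈ 1.974 kg m⁻³.
N² = (g/ρ₀)·Δρ/Δz = g·(Δρ/ρ₀)/Δz = 9.8 × 1.9236 × 10⁻³ / 25 = 7.5405 × 10⁻⁴ s⁻².
N = √(7.5405 × 10⁻⁴) = 0.027460 rad s⁻¹ → T = 2π/N = 228.81 s ≈ 229 s.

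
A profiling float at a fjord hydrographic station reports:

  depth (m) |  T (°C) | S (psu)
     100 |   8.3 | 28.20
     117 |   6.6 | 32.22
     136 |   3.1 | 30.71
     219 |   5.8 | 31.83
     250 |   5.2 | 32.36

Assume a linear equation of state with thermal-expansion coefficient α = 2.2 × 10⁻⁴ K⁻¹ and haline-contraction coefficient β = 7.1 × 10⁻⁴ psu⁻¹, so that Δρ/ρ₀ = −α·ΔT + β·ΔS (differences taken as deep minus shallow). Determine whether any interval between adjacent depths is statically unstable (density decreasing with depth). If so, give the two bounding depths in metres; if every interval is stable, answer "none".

Evaluate Δρ/ρ₀ = −αΔT + βΔS across each adjacent pair:
  100–117 m: −αΔT+βΔS = −(2.2 × 10⁻⁴)(-1.7)+(7.1 × 10⁻⁴)(+4.02) = 3.2 × 10⁻³ → stable
  117–136 m: −αΔT+βΔS = −(2.2 × 10⁻⁴)(-3.5)+(7.1 × 10⁻⁴)(-1.51) = -3.0 × 10⁻⁴ → UNSTABLE
  136–219 m: −αΔT+βΔS = −(2.2 × 10⁻⁴)(+2.7)+(7.1 × 10⁻⁴)(+1.12) = 2.0 × 10⁻⁴ → stable
  219–250 m: −αΔT+βΔS = −(2.2 × 10⁻⁴)(-0.6)+(7.1 × 10⁻⁴)(+0.53) = 5.1 × 10⁻⁴ → stable
The 117–136 m interval has Δρ < 0: lighter water underlies denser water.

117–136 m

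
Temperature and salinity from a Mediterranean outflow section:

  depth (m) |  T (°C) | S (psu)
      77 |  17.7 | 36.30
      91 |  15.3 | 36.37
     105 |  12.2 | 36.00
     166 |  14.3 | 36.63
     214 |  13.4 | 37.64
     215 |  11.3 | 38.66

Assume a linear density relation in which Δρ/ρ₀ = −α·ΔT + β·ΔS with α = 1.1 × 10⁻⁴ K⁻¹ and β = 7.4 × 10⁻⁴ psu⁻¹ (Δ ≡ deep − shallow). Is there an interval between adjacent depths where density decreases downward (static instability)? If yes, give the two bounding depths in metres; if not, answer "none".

Evaluate Δρ/ρ₀ = −αΔT + βΔS across each adjacent pair:
  77–91 m: −αΔT+βΔS = −(1.1 × 10⁻⁴)(-2.4)+(7.4 × 10⁻⁴)(+0.07) = 3.2 × 10⁻⁴ → stable
  91–105 m: −αΔT+βΔS = −(1.1 × 10⁻⁴)(-3.1)+(7.4 × 10⁻⁴)(-0.37) = 6.7 × 10⁻⁵ → stable
  105–166 m: −αΔT+βΔS = −(1.1 × 10⁻⁴)(+2.1)+(7.4 × 10⁻⁴)(+0.63) = 2.4 × 10⁻⁴ → stable
  166–214 m: −αΔT+βΔS = −(1.1 × 10⁻⁴)(-0.9)+(7.4 × 10⁻⁴)(+1.01) = 8.5 × 10⁻⁴ → stable
  214–215 m: −αΔT+βΔS = −(1.1 × 10⁻⁴)(-2.1)+(7.4 × 10⁻⁴)(+1.02) = 9.9 × 10⁻⁴ → stable
Every interval has Δρ > 0: the column is stably stratified throughout.

none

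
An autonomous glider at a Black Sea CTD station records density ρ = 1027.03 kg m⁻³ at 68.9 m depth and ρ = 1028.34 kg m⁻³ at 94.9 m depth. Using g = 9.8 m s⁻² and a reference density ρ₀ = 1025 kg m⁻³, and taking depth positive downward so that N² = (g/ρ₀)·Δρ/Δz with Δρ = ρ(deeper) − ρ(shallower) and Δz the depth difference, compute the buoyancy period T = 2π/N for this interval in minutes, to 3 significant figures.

Δρ = 1028.34 − 1027.03 = 1.31 kg m⁻³ over Δz = 94.9 − 68.9 = 26 m.
N² = (9.8/1025) × (1.31/26) = 4.8173 × 10⁻⁴ s⁻².
N = √(4.8173 × 10⁻⁴) = 0.021948 rad s⁻¹, so T = 2π/N = 286.28 s = 4.7713 min ≈ 4.77 min.

4.77 min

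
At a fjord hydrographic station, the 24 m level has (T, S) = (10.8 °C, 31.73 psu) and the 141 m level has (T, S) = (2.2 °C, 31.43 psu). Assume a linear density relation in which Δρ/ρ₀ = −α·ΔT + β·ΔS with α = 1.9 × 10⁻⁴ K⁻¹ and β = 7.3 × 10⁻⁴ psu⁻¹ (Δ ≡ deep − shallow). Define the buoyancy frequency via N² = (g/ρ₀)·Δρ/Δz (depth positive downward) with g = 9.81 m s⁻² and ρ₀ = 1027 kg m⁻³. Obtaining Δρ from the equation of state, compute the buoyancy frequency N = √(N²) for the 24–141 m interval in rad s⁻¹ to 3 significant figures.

ΔT = -8.6 K, ΔS = -0.30 psu (deep − shallow).
Δρ/ρ₀ = −αΔT + βΔS = 1.634 × 10⁻³ − 2.19 × 10⁻⁴ = 1.415 × 10⁻³, so Δρ ≈ 1.453 kg m⁻³.
N² = (g/ρ₀)·Δρ/Δz = g·(Δρ/ρ₀)/Δz = 9.81 × 1.415 × 10⁻³ / 117 = 1.1864 × 10⁻⁴ s⁻².
N = √(1.1864 × 10⁻⁴) = 0.010892 rad s⁻¹ ≈ 0.0109 rad s⁻¹.

0.0109 rad s⁻¹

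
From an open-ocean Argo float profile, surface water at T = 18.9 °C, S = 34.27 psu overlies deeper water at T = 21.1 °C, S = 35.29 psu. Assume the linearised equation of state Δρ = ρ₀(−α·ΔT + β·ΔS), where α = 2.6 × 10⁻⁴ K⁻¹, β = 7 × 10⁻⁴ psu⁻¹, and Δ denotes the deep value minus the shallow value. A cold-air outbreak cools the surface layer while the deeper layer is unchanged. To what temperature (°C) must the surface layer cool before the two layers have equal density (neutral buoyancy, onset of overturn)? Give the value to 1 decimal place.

Neutral buoyancy requires Δρ = 0, i.e. −α(T_deep − T_surf′) + β(S_deep − S_surf) = 0.
T_surf′ = T_deep − (β/α)·ΔS = 21.1 − (7 × 10⁻⁴/2.6 × 10⁻⁴)·(+1.02) = 18.354 °C.
Cooling required: 18.9 − (18.354) = 0.546 °C.

18.4 °C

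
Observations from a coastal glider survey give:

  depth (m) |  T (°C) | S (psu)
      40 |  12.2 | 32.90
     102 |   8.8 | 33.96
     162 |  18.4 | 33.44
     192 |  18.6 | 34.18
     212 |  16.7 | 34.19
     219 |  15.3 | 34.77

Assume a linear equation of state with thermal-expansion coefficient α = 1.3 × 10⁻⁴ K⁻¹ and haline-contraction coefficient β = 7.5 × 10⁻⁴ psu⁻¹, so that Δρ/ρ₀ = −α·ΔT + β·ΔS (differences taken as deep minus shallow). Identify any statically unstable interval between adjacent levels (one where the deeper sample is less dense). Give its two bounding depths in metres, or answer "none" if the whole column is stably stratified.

Evaluate Δρ/ρ₀ = −αΔT + βΔS across each adjacent pair:
  40–102 m: −αΔT+βΔS = −(1.3 × 10⁻⁴)(-3.4)+(7.5 × 10⁻⁴)(+1.06) = 1.2 × 10⁻³ → stable
  102–162 m: −αΔT+βΔS = −(1.3 × 10⁻⁴)(+9.6)+(7.5 × 10⁻⁴)(-0.52) = -1.6 × 10⁻³ → UNSTABLE
  162–192 m: −αΔT+βΔS = −(1.3 × 10⁻⁴)(+0.2)+(7.5 × 10⁻⁴)(+0.74) = 5.3 × 10⁻⁴ → stable
  192–212 m: −αΔT+βΔS = −(1.3 × 10⁻⁴)(-1.9)+(7.5 × 10⁻⁴)(+0.01) = 2.5 × 10⁻⁴ → stable
  212–219 m: −αΔT+βΔS = −(1.3 × 10⁻⁴)(-1.4)+(7.5 × 10⁻⁴)(+0.58) = 6.2 × 10⁻⁴ → stable
The 102–162 m interval has Δρ < 0: lighter water underlies denser water.

102–162 m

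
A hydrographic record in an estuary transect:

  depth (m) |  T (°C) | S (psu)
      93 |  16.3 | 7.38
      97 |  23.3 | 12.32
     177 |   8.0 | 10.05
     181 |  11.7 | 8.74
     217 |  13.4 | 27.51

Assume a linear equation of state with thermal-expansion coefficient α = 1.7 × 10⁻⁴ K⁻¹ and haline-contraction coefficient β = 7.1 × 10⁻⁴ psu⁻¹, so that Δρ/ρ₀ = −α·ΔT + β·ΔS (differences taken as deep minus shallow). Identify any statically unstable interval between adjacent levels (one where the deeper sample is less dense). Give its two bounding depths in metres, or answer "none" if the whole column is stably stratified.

Evaluate Δρ/ρ₀ = −αΔT + βΔS across each adjacent pair:
  93–97 m: −αΔT+βΔS = −(1.7 × 10⁻⁴)(+7.0)+(7.1 × 10⁻⁴)(+4.94) = 2.3 × 10⁻³ → stable
  97–177 m: −αΔT+βΔS = −(1.7 × 10⁻⁴)(-15.3)+(7.1 × 10⁻⁴)(-2.27) = 9.9 × 10⁻⁴ → stable
  177–181 m: −αΔT+βΔS = −(1.7 × 10⁻⁴)(+3.7)+(7.1 × 10⁻⁴)(-1.31) = -1.6 × 10⁻³ → UNSTABLE
  181–217 m: −αΔT+βΔS = −(1.7 × 10⁻⁴)(+1.7)+(7.1 × 10⁻⁴)(+18.77) = 0.013 → stable
The 177–181 m interval has Δρ < 0: lighter water underlies denser water.

177–181 m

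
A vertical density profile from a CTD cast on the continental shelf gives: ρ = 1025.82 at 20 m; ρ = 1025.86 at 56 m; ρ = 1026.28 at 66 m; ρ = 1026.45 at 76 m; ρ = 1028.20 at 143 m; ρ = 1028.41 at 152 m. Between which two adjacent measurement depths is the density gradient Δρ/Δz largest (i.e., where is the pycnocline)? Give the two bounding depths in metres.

56–66 m

Compute the density gradient over each adjacent pair:
  20–56 m: Δρ/Δz = 0.04/36 = 1.1 × 10⁻³ kg m⁻⁴
  56–66 m: Δρ/Δz = 0.42/10 = 0.042 kg m⁻⁴
  66–76 m: Δρ/Δz = 0.17/10 = 0.017 kg m⁻⁴
  76–143 m: Δρ/Δz = 1.75/67 = 0.026 kg m⁻⁴
  143–152 m: Δρ/Δz = 0.21/9 = 0.023 kg m⁻⁴
The largest gradient is in the 56–66 m interval — the pycnocline.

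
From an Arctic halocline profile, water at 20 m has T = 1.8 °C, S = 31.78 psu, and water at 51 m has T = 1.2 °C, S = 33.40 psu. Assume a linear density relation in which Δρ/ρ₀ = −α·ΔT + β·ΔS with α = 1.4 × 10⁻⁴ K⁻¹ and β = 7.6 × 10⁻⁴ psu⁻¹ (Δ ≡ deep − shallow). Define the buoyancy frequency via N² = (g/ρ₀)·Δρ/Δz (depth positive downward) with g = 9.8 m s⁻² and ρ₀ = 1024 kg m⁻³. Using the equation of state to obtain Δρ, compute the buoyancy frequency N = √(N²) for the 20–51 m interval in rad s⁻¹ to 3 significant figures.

0.0204 rad s⁻¹

ΔT = -0.6 K, ΔS = +1.62 psu (deep − shallow).
Δρ/ρ₀ = −αΔT + βΔS = 8.40 × 10⁻⁵ + 1.2312 × 10⁻³ = 1.3152 × 10⁻³, so Δρ ≈ 1.347 kg m⁻³.
N² = (g/ρ₀)·Δρ/Δz = g·(Δρ/ρ₀)/Δz = 9.8 × 1.3152 × 10⁻³ / 31 = 4.1577 × 10⁻⁴ s⁻².
N = √(4.1577 × 10⁻⁴) = 0.020390 rad s⁻¹ ≈ 0.0204 rad s⁻¹.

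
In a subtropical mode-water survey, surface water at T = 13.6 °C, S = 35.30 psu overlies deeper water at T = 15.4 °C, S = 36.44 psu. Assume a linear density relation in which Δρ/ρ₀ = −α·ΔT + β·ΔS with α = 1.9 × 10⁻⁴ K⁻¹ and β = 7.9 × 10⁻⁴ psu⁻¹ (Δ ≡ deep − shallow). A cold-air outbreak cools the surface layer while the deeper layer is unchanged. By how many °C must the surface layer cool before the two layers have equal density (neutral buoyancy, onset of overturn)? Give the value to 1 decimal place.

2.9 °C

Neutral buoyancy requires Δρ = 0, i.e. −α(T_deep − T_surf′) + β(S_deep − S_surf) = 0.
T_surf′ = T_deep − (β/α)·ΔS = 15.4 − (7.9 × 10⁻⁴/1.9 × 10⁻⁴)·(+1.14) = 10.660 °C.
Cooling required: 13.6 − (10.660) = 2.940 °C.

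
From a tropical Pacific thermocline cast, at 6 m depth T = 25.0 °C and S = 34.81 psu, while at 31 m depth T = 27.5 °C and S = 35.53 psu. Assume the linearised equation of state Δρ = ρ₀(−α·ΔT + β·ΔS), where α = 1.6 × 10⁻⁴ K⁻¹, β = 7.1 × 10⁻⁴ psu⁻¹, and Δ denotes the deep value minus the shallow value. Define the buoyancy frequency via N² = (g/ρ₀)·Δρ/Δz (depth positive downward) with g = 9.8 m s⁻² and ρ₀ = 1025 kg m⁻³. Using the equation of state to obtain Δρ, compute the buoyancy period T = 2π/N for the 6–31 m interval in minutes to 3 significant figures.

ΔT = +2.5 K, ΔS = +0.72 psu (deep − shallow).
Δρ/ρ₀ = −αΔT + βΔS = -4.00 × 10⁻⁴ + 5.112 × 10⁻⁴ = 1.112 × 10⁻⁴, so Δρ ≈ 0.1140 kg m⁻³.
N² = (g/ρ₀)·Δρ/Δz = g·(Δρ/ρ₀)/Δz = 9.8 × 1.112 × 10⁻⁴ / 25 = 4.3590 × 10⁻⁵ s⁻².
N = √(4.3590 × 10⁻⁵) = 6.6023 × 10⁻³ rad s⁻¹ → T = 2π/N = 951.67 s = 15.861 min ≈ 15.9 min.

15.9 min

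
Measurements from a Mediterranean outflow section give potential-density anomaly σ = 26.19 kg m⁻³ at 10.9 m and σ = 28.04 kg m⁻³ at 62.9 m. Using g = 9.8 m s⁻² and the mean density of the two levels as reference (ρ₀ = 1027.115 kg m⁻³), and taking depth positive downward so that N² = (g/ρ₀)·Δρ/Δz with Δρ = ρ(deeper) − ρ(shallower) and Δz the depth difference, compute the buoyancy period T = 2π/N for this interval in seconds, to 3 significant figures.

Δρ = 1028.04 − 1026.19 = 1.85 kg m⁻³ over Δz = 62.9 − 10.9 = 52 m.
N² = (9.8/1027.115) × (1.85/52) = 3.3945 × 10⁻⁴ s⁻².
N = √(3.3945 × 10⁻⁴) = 0.018424 rad s⁻¹, so T = 2π/N = 341.03 s ≈ 341 s.

341 s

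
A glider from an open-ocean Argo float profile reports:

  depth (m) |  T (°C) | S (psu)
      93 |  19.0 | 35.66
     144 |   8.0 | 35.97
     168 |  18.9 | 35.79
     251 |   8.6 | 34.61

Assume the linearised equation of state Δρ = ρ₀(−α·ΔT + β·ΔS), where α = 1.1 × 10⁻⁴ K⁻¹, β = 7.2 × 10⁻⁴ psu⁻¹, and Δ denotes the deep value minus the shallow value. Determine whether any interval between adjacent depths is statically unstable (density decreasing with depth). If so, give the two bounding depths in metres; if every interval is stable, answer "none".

144–168 m

Evaluate Δρ/ρ₀ = −αΔT + βΔS across each adjacent pair:
  93–144 m: −αΔT+βΔS = −(1.1 × 10⁻⁴)(-11.0)+(7.2 × 10⁻⁴)(+0.31) = 1.4 × 10⁻³ → stable
  144–168 m: −αΔT+βΔS = −(1.1 × 10⁻⁴)(+10.9)+(7.2 × 10⁻⁴)(-0.18) = -1.3 × 10⁻³ → UNSTABLE
  168–251 m: −αΔT+βΔS = −(1.1 × 10⁻⁴)(-10.3)+(7.2 × 10⁻⁴)(-1.18) = 2.8 × 10⁻⁴ → stable
The 144–168 m interval has Δρ < 0: lighter water underlies denser water.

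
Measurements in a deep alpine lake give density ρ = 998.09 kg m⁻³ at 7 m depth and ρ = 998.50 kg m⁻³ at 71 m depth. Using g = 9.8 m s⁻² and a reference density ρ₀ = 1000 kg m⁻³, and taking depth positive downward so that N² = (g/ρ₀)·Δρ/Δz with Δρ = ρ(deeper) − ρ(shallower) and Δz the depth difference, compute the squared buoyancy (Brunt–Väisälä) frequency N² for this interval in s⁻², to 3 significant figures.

6.28 × 10⁻⁵ s⁻²

Δρ = 998.50 − 998.09 = 0.41 kg m⁻³ over Δz = 71 − 7 = 64 m.
N² = (9.8/1000) × (0.41/64) = 6.2781 × 10⁻⁵ s⁻² ≈ 6.28 × 10⁻⁵ s⁻².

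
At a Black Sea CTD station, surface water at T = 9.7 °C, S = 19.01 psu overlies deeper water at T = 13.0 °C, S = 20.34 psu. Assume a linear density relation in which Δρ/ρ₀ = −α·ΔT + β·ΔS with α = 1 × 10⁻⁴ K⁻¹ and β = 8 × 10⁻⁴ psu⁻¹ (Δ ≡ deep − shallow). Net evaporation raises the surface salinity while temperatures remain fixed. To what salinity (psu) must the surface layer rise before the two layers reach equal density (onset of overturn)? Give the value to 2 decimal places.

Neutral buoyancy requires −α(T_deep − T_surf) + β(S_deep − S_surf′) = 0.
S_surf′ = S_deep − (α/β)·ΔT = 20.34 − (1 × 10⁻⁴/8 × 10⁻⁴)·(+3.3) = 19.9275 psu.
Increase required: 19.9275 − 19.01 = 0.9175 psu.

19.93 psu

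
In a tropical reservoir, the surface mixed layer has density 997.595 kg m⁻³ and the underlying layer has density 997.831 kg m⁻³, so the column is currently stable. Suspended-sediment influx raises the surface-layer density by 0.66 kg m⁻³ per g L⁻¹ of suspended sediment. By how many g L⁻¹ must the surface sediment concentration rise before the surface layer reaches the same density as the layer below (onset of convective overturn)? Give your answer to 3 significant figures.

0.358 g L⁻¹

Density deficit of the surface layer: 997.831 − 997.595 = 0.236 kg m⁻³.
Required change = 0.236 / 0.66 = 0.358 g L⁻¹.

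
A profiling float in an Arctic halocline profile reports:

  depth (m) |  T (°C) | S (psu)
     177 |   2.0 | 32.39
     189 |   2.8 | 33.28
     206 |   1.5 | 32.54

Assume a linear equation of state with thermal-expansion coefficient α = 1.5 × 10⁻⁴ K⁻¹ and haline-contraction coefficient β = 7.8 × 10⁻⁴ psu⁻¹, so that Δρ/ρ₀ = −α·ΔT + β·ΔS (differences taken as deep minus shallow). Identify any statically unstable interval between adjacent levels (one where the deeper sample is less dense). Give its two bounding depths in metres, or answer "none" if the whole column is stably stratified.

Evaluate Δρ/ρ₀ = −αΔT + βΔS across each adjacent pair:
  177–189 m: −αΔT+βΔS = −(1.5 × 10⁻⁴)(+0.8)+(7.8 × 10⁻⁴)(+0.89) = 5.7 × 10⁻⁴ → stable
  189–206 m: −αΔT+βΔS = −(1.5 × 10⁻⁴)(-1.3)+(7.8 × 10⁻⁴)(-0.74) = -3.8 × 10⁻⁴ → UNSTABLE
The 189–206 m interval has Δρ < 0: lighter water underlies denser water.

189–206 m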